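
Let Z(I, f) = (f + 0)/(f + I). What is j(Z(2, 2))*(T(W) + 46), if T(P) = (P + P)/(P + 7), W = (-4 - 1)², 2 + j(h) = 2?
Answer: 0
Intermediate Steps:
Z(I, f) = f/(I + f)
j(h) = 0 (j(h) = -2 + 2 = 0)
W = 25 (W = (-5)² = 25)
T(P) = 2*P/(7 + P) (T(P) = (2*P)/(7 + P) = 2*P/(7 + P))
j(Z(2, 2))*(T(W) + 46) = 0*(2*25/(7 + 25) + 46) = 0*(2*25/32 + 46) = 0*(2*25*(1/32) + 46) = 0*(25/16 + 46) = 0*(761/16) = 0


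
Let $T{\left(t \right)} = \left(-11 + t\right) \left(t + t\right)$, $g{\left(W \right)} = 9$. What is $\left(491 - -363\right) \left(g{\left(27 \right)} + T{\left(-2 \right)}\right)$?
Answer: $52094$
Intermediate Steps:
$T{\left(t \right)} = 2 t \left(-11 + t\right)$ ($T{\left(t \right)} = \left(-11 + t\right) 2 t = 2 t \left(-11 + t\right)$)
$\left(491 - -363\right) \left(g{\left(27 \right)} + T{\left(-2 \right)}\right) = \left(491 - -363\right) \left(9 + 2 \left(-2\right) \left(-11 - 2\right)\right) = \left(491 + 363\right) \left(9 + 2 \left(-2\right) \left(-13\right)\right) = 854 \left(9 + 52\right) = 854 \cdot 61 = 52094$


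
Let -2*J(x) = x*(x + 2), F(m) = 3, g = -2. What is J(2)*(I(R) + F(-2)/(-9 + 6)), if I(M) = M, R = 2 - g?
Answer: -12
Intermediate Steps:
R = 4 (R = 2 - 1*(-2) = 2 + 2 = 4)
J(x) = -x*(2 + x)/2 (J(x) = -x*(x + 2)/2 = -x*(2 + x)/2)
J(2)*(I(R) + F(-2)/(-9 + 6)) = (-½*2*(2 + 2))*(4 + 3/(-9 + 6)) = (-½*2*4)*(4 + 3/(-3)) = -4*(4 - ⅓*3) = -4*(4 - 1) = -4*3 = -12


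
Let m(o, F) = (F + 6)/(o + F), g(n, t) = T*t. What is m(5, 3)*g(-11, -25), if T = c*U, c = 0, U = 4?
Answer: 0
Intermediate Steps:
T = 0 (T = 0*4 = 0)
g(n, t) = 0 (g(n, t) = 0*t = 0)
m(o, F) = (6 + F)/(F + o)
m(5, 3)*g(-11, -25) = ((6 + 3)/(3 + 5))*0 = (9/8)*0 = 0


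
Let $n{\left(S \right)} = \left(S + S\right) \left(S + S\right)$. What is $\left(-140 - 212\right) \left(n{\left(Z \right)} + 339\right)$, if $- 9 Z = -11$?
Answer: $- \frac{9835936}{81} \approx -1.2143 \cdot 10^{5}$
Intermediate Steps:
$Z = \frac{11}{9}$ ($Z = \left(- \frac{1}{9}\right) \left(-11\right) = \frac{11}{9} \approx 1.2222$)
$n{\left(S \right)} = 4 S^{2}$ ($n{\left(S \right)} = 2 S 2 S = 4 S^{2}$)
$\left(-140 - 212\right) \left(n{\left(Z \right)} + 339\right) = \left(-140 - 212\right) \left(4 \left(\frac{11}{9}\right)^{2} + 339\right) = - 352 \left(4 \cdot \frac{121}{81} + 339\right) = - 352 \left(\frac{484}{81} + 339\right) = \left(-352\right) \frac{27943}{81} = - \frac{9835936}{81}$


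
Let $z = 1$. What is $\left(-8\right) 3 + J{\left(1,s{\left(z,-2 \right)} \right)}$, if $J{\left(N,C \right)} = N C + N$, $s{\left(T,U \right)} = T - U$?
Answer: $-20$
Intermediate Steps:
$J{\left(N,C \right)} = N + C N$ ($J{\left(N,C \right)} = C N + N = N + C N$)
$\left(-8\right) 3 + J{\left(1,s{\left(z,-2 \right)} \right)} = \left(-8\right) 3 + 1 \left(1 + \left(1 - -2\right)\right) = -24 + 1 \left(1 + \left(1 + 2\right)\right) = -24 + 1 \left(1 + 3\right) = -24 + 1 \cdot 4 = -24 + 4 = -20$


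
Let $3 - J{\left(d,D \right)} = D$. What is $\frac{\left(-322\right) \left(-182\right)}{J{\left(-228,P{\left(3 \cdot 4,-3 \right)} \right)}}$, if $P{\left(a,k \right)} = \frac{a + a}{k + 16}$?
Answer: $\frac{761852}{15} \approx 50790.0$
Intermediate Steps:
$P{\left(a,k \right)} = \frac{2 a}{16 + k}$
$J{\left(d,D \right)} = 3 - D$
$\frac{\left(-322\right) \left(-182\right)}{J{\left(-228,P{\left(3 \cdot 4,-3 \right)} \right)}} = \frac{\left(-322\right) \left(-182\right)}{3 - \frac{2 \cdot 3 \cdot 4}{16 - 3}} = \frac{58604}{3 - 2 \cdot 12 \cdot \frac{1}{13}} = \frac{58604}{3 - \frac{24}{13}} = \frac{58604}{\frac{15}{13}} = 58604 \cdot \frac{13}{15} = \frac{761852}{15}$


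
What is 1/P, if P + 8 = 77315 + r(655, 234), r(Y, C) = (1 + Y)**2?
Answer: 1/507643 ≈ 1.9699e-6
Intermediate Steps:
P = 507643 (P = -8 + (77315 + (1 + 655)**2) = -8 + (77315 + 656**2) = -8 + (77315 + 430336) = -8 + 507651 = 507643)
1/P = 1/507643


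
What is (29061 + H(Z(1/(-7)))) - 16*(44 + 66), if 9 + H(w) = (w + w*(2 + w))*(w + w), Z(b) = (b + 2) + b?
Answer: 9370660/343 ≈ 27320.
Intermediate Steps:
Z(b) = 2 + 2*b (Z(b) = (2 + b) + b = 2 + 2*b)
H(w) = -9 + 2*w*(w + w*(2 + w)) (H(w) = -9 + (w + w*(2 + w))*(w + w) = -9 + (w + w*(2 + w))*(2*w) = -9 + 2*w*(w + w*(2 + w)))
(29061 + H(Z(1/(-7)))) - 16*(44 + 66) = (29061 + (-9 + 2*(2 + 2/(-7))³ + 6*(2 + 2/(-7))²)) - 16*(44 + 66) = (29061 + (-9 + 2*(2 + 2*(-⅐))³ + 6*(2 + 2*(-⅐))²)) - 16*110 = (29061 + (-9 + 2*(2 - 2/7)³ + 6*(2 - 2/7)²)) - 1760 = (29061 + (-9 + 2*(12/7)³ + 6*(12/7)²)) - 1760 = (29061 + (-9 + 2*(1728/343) + 6*(144/49))) - 1760 = (29061 + (-9 + 3456/343 + 864/49)) - 1760 = (29061 + 6417/343) - 1760 = 9974340/343 - 1760 = 9370660/343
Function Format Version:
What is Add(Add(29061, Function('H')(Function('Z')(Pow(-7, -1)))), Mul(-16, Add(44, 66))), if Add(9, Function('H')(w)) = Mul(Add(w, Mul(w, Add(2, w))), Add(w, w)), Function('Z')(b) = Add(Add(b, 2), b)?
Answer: Rational(9370660, 343) ≈ 27320.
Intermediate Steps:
Function('Z')(b) = Add(2, Mul(2, b)) (Function('Z')(b) = Add(Add(2, b), b) = Add(2, Mul(2, b)))
Function('H')(w) = Add(-9, Mul(2, w, Add(w, Mul(w, Add(2, w))))) (Function('H')(w) = Add(-9, Mul(Add(w, Mul(w, Add(2, w))), Add(w, w))) = Add(-9, Mul(Add(w, Mul(w, Add(2, w))), Mul(2, w))) = Add(-9, Mul(2, w, Add(w, Mul(w, Add(2, w))))))
Add(Add(29061, Function('H')(Function('Z')(Pow(-7, -1)))), Mul(-16, Add(44, 66))) = Add(Add(29061, Add(-9, Mul(2, Pow(Add(2, Mul(2, Pow(-7, -1))), 3)), Mul(6, Pow(Add(2, Mul(2, Pow(-7, -1))), 2)))), Mul(-16, Add(44, 66))) = Add(Add(29061, Add(-9, Mul(2, Pow(Add(2, Mul(2, Rational(-1, 7))), 3)), Mul(6, Pow(Add(2, Mul(2, Rational(-1, 7))), 2)))), Mul(-16, 110)) = Add(Add(29061, Add(-9, Mul(2, Pow(Add(2, Rational(-2, 7)), 3)), Mul(6, Pow(Add(2, Rational(-2, 7)), 2)))), -1760) = Add(Add(29061, Add(-9, Mul(2, Pow(Rational(12, 7), 3)), Mul(6, Pow(Rational(12, 7), 2)))), -1760) = Add(Add(29061, Add(-9, Mul(2, Rational(1728, 343)), Mul(6, Rational(144, 49)))), -1760) = Add(Add(29061, Add(-9, Rational(3456, 343), Rational(864, 49))), -1760) = Add(Add(29061, Rational(6417, 343)), -1760) = Add(Rational(9974340, 343), -1760) = Rational(9370660, 343)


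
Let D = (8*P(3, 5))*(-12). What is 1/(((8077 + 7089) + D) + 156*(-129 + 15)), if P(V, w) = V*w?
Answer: -1/4058 ≈ -0.00024643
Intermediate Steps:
D = -1440 (D = (8*(3*5))*(-12) = (8*15)*(-12) = 120*(-12) = -1440)
1/(((8077 + 7089) + D) + 156*(-129 + 15)) = 1/(((8077 + 7089) - 1440) + 156*(-129 + 15)) = 1/((15166 - 1440) + 156*(-114)) = 1/(13726 - 17784) = 1/(-4058) = -1/4058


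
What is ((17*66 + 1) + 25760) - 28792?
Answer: -1909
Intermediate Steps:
((17*66 + 1) + 25760) - 28792 = ((1122 + 1) + 25760) - 28792 = (1123 + 25760) - 28792 = 26883 - 28792 = -1909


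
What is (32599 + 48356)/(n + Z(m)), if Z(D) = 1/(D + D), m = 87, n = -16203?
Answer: -14086170/2819321 ≈ -4.9963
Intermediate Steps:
Z(D) = 1/(2*D)
(32599 + 48356)/(n + Z(m)) = (32599 + 48356)/(-16203 + (1/2)/87) = 80955/(-16203 + (1/2)*(1/87)) = 80955/(-16203 + 1/174) = 80955/(-2819321/174) = 80955*(-174/2819321) = -14086170/2819321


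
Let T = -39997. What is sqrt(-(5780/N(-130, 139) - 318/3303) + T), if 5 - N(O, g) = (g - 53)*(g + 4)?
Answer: I*sqrt(7326754983871006119)/13534593 ≈ 199.99*I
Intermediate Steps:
N(O, g) = 5 - (-53 + g)*(4 + g) (N(O, g) = 5 - (g - 53)*(g + 4) = 5 - (-53 + g)*(4 + g))
sqrt(-(5780/N(-130, 139) - 318/3303) + T) = sqrt(-(5780/(217 - 1*139**2 + 49*139) - 318/3303) - 39997) = sqrt(-(5780/(217 - 1*19321 + 6811) - 318*1/3303) - 39997) = sqrt(-(5780/(217 - 19321 + 6811) - 106/1101) - 39997) = sqrt(-(5780/(-12293) - 106/1101) - 39997) = sqrt(-(5780*(-1/12293) - 106/1101) - 39997) = sqrt(-(-5780/12293 - 106/1101) - 39997) = sqrt(-1*(-7666838/13534593) - 39997) = sqrt(7666838/13534593 - 39997) = sqrt(-541335449383/13534593) = I*sqrt(7326754983871006119)/13534593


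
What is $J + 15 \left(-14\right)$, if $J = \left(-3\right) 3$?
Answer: $-219$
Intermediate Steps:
$J = -9$
$J + 15 \left(-14\right) = -9 + 15 \left(-14\right) = -9 - 210 = -219$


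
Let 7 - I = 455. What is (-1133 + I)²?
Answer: 2499561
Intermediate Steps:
I = -448 (I = 7 - 1*455 = 7 - 455 = -448)
(-1133 + I)² = (-1133 - 448)² = (-1581)² = 2499561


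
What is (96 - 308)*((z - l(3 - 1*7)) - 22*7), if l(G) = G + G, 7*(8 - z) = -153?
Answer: 172356/7 ≈ 24622.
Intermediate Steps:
z = 209/7 (z = 8 - ⅐*(-153) = 8 + 153/7 = 209/7 ≈ 29.857)
l(G) = 2*G
(96 - 308)*((z - l(3 - 1*7)) - 22*7) = (96 - 308)*((209/7 - 2*(3 - 1*7)) - 22*7) = -212*((209/7 - 2*(3 - 7)) - 154) = -212*((209/7 - 2*(-4)) - 154) = -212*((209/7 - 1*(-8)) - 154) = -212*((209/7 + 8) - 154) = -212*(265/7 - 154) = -212*(-813/7) = 172356/7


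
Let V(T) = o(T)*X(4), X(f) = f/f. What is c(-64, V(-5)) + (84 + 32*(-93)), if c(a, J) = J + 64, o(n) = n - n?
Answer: -2828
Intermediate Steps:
X(f) = 1
o(n) = 0
V(T) = 0 (V(T) = 0*1 = 0)
c(a, J) = 64 + J
c(-64, V(-5)) + (84 + 32*(-93)) = (64 + 0) + (84 + 32*(-93)) = 64 + (84 - 2976) = 64 - 2892 = -2828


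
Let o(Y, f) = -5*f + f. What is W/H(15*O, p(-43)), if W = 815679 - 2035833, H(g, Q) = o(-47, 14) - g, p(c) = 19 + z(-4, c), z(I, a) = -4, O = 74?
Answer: 610077/583 ≈ 1046.4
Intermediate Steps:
o(Y, f) = -4*f
p(c) = 15 (p(c) = 19 - 4 = 15)
H(g, Q) = -56 - g (H(g, Q) = -4*14 - g = -56 - g)
W = -1220154
W/H(15*O, p(-43)) = -1220154/(-56 - 15*74) = -1220154/(-56 - 1*1110) = -1220154/(-56 - 1110) = -1220154/(-1166) = -1220154*(-1/1166) = 610077/583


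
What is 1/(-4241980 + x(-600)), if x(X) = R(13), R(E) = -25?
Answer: -1/4242005 ≈ -2.3574e-7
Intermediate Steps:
x(X) = -25
1/(-4241980 + x(-600)) = 1/(-4241980 - 25) = 1/(-4242005) = -1/4242005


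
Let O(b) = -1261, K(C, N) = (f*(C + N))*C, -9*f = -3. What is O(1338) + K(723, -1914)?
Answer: -288292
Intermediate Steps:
f = 1/3 (f = -1/9*(-3) = 1/3 ≈ 0.33333)
K(C, N) = C*(C/3 + N/3) (K(C, N) = ((C + N)/3)*C = (C/3 + N/3)*C = C*(C/3 + N/3))
O(1338) + K(723, -1914) = -1261 + (1/3)*723*(723 - 1914) = -1261 + (1/3)*723*(-1191) = -1261 - 287031 = -288292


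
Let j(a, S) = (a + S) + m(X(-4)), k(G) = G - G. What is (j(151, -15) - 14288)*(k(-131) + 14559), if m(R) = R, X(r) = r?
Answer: -206097204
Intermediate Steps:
k(G) = 0
j(a, S) = -4 + S + a (j(a, S) = (a + S) - 4 = (S + a) - 4 = -4 + S + a)
(j(151, -15) - 14288)*(k(-131) + 14559) = ((-4 - 15 + 151) - 14288)*(0 + 14559) = (132 - 14288)*14559 = -14156*14559 = -206097204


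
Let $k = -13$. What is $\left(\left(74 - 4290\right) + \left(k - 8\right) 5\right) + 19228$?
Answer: $14907$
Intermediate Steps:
$\left(\left(74 - 4290\right) + \left(k - 8\right) 5\right) + 19228 = \left(\left(74 - 4290\right) + \left(-13 - 8\right) 5\right) + 19228 = \left(\left(74 - 4290\right) - 105\right) + 19228 = \left(-4216 - 105\right) + 19228 = -4321 + 19228 = 14907$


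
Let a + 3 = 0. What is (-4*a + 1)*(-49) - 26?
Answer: -663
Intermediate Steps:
a = -3 (a = -3 + 0 = -3)
(-4*a + 1)*(-49) - 26 = (-4*(-3) + 1)*(-49) - 26 = (12 + 1)*(-49) - 26 = 13*(-49) - 26 = -637 - 26 = -663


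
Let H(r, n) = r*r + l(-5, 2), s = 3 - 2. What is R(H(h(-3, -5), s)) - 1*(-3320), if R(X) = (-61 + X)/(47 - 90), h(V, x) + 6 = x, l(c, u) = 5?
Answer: 142695/43 ≈ 3318.5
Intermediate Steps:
h(V, x) = -6 + x
s = 1
H(r, n) = 5 + r² (H(r, n) = r*r + 5 = r² + 5 = 5 + r²)
R(X) = 61/43 - X/43 (R(X) = (-61 + X)/(-43) = (-61 + X)*(-1/43) = 61/43 - X/43)
R(H(h(-3, -5), s)) - 1*(-3320) = (61/43 - (5 + (-6 - 5)²)/43) - 1*(-3320) = (61/43 - (5 + (-11)²)/43) + 3320 = (61/43 - (5 + 121)/43) + 3320 = (61/43 - 1/43*126) + 3320 = (61/43 - 126/43) + 3320 = -65/43 + 3320 = 142695/43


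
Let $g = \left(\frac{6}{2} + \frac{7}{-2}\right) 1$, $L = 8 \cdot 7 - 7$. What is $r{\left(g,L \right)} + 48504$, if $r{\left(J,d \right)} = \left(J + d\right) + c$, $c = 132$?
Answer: $\frac{97369}{2} \approx 48685.0$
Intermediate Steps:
$L = 49$ ($L = 56 - 7 = 49$)
$g = - \frac{1}{2}$ ($g = \left(6 \cdot \frac{1}{2} + 7 \left(- \frac{1}{2}\right)\right) 1 = \left(3 - \frac{7}{2}\right) 1 = \left(- \frac{1}{2}\right) 1 = - \frac{1}{2} \approx -0.5$)
$r{\left(J,d \right)} = 132 + J + d$ ($r{\left(J,d \right)} = \left(J + d\right) + 132 = 132 + J + d$)
$r{\left(g,L \right)} + 48504 = \left(132 - \frac{1}{2} + 49\right) + 48504 = \frac{361}{2} + 48504 = \frac{97369}{2}$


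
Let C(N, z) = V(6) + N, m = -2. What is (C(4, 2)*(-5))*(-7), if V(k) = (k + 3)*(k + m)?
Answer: 1400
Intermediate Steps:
V(k) = (-2 + k)*(3 + k) (V(k) = (k + 3)*(k - 2) = (3 + k)*(-2 + k) = (-2 + k)*(3 + k))
C(N, z) = 36 + N (C(N, z) = (-6 + 6 + 6**2) + N = (-6 + 6 + 36) + N = 36 + N)
(C(4, 2)*(-5))*(-7) = ((36 + 4)*(-5))*(-7) = (40*(-5))*(-7) = -200*(-7) = 1400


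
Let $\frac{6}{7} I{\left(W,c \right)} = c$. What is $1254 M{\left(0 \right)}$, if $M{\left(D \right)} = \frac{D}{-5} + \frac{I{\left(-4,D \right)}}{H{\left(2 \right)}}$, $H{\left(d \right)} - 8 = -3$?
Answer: $0$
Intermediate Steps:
$I{\left(W,c \right)} = \frac{7 c}{6}$
$H{\left(d \right)} = 5$ ($H{\left(d \right)} = 8 - 3 = 5$)
$M{\left(D \right)} = \frac{D}{30}$ ($M{\left(D \right)} = \frac{D}{-5} + \frac{\frac{7}{6} D}{5} = D \left(- \frac{1}{5}\right) + \frac{7 D}{6} \cdot \frac{1}{5} = - \frac{D}{5} + \frac{7 D}{30} = \frac{D}{30}$)
$1254 M{\left(0 \right)} = 1254 \cdot \frac{1}{30} \cdot 0 = 1254 \cdot 0 = 0$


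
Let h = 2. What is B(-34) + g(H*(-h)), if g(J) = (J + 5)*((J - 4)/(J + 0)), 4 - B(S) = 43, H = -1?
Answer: -46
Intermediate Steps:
B(S) = -39 (B(S) = 4 - 1*43 = 4 - 43 = -39)
g(J) = (-4 + J)*(5 + J)/J (g(J) = (5 + J)*((-4 + J)/J) = (-4 + J)*(5 + J)/J)
B(-34) + g(H*(-h)) = -39 + (1 - (-1)*2 - 20/((-(-1)*2))) = -39 + (1 - 1*(-2) - 20/((-1*(-2)))) = -39 + (1 + 2 - 20/2) = -39 + (1 + 2 - 20*1/2) = -39 + (1 + 2 - 10) = -39 - 7 = -46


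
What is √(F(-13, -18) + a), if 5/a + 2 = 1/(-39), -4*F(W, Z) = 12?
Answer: 12*I*√237/79 ≈ 2.3385*I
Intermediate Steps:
F(W, Z) = -3 (F(W, Z) = -¼*12 = -3)
a = -195/79 (a = 5/(-2 + 1/(-39)) = 5/(-2 - 1/39) = 5/(-79/39) = 5*(-39/79) = -195/79 ≈ -2.4684)
√(F(-13, -18) + a) = √(-3 - 195/79) = √(-432/79) = 12*I*√237/79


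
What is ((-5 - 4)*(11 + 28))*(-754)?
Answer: 264654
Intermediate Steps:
((-5 - 4)*(11 + 28))*(-754) = -9*39*(-754) = -351*(-754) = 264654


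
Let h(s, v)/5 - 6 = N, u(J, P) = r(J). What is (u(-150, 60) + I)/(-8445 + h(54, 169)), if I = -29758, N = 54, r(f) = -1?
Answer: 29759/8145 ≈ 3.6537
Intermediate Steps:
u(J, P) = -1
h(s, v) = 300 (h(s, v) = 30 + 5*54 = 30 + 270 = 300)
(u(-150, 60) + I)/(-8445 + h(54, 169)) = (-1 - 29758)/(-8445 + 300) = -29759/(-8145) = -29759*(-1/8145) = 29759/8145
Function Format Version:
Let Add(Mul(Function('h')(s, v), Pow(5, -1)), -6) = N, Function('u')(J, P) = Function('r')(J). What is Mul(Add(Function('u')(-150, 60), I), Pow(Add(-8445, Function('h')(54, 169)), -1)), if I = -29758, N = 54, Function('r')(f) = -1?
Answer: Rational(29759, 8145) ≈ 3.6537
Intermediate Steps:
Function('u')(J, P) = -1
Function('h')(s, v) = 300 (Function('h')(s, v) = Add(30, Mul(5, 54)) = Add(30, 270) = 300)
Mul(Add(Function('u')(-150, 60), I), Pow(Add(-8445, Function('h')(54, 169)), -1)) = Mul(Add(-1, -29758), Pow(Add(-8445, 300), -1)) = Mul(-29759, Pow(-8145, -1)) = Mul(-29759, Rational(-1, 8145)) = Rational(29759, 8145)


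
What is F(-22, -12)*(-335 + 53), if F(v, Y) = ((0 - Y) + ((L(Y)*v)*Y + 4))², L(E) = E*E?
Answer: -407894112768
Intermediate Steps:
L(E) = E²
F(v, Y) = (4 - Y + v*Y³)² (F(v, Y) = ((0 - Y) + ((Y²*v)*Y + 4))² = (-Y + ((v*Y²)*Y + 4))² = (-Y + (v*Y³ + 4))² = (-Y + (4 + v*Y³))² = (4 - Y + v*Y³)²)
F(-22, -12)*(-335 + 53) = (4 - 1*(-12) - 22*(-12)³)²*(-335 + 53) = (4 + 12 - 22*(-1728))²*(-282) = (4 + 12 + 38016)²*(-282) = 38032²*(-282) = 1446433024*(-282) = -407894112768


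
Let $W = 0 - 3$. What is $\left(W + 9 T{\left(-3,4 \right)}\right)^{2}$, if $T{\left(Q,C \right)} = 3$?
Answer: $576$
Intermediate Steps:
$W = -3$ ($W = 0 - 3 = -3$)
$\left(W + 9 T{\left(-3,4 \right)}\right)^{2} = \left(-3 + 9 \cdot 3\right)^{2} = \left(-3 + 27\right)^{2} = 24^{2} = 576$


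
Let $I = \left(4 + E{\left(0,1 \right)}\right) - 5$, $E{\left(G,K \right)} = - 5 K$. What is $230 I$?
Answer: $-1380$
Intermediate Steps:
$I = -6$ ($I = \left(4 - 5\right) - 5 = -1 - 5 = -6$)
$230 I = 230 \left(-6\right) = -1380$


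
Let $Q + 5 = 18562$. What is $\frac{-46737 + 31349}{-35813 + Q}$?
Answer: $\frac{3847}{4314} \approx 0.89175$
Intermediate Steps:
$Q = 18557$ ($Q = -5 + 18562 = 18557$)
$\frac{-46737 + 31349}{-35813 + Q} = \frac{-46737 + 31349}{-35813 + 18557} = - \frac{15388}{-17256} = \left(-15388\right) \left(- \frac{1}{17256}\right) = \frac{3847}{4314}$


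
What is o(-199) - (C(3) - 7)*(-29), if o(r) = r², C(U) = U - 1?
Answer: 39456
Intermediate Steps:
C(U) = -1 + U
o(-199) - (C(3) - 7)*(-29) = (-199)² - ((-1 + 3) - 7)*(-29) = 39601 - (2 - 7)*(-29) = 39601 - (-5)*(-29) = 39601 - 1*145 = 39601 - 145 = 39456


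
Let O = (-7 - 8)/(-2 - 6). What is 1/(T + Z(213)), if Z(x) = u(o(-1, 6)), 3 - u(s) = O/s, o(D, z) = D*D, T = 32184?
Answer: 8/257481 ≈ 3.1070e-5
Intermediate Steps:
O = 15/8 (O = -15/(-8) = -15*(-⅛) = 15/8 ≈ 1.8750)
o(D, z) = D²
u(s) = 3 - 15/(8*s)
Z(x) = 9/8 (Z(x) = 3 - 15/(8*((-1)²)) = 3 - 15/8/1 = 3 - 15/8*1 = 3 - 15/8 = 9/8)
1/(T + Z(213)) = 1/(32184 + 9/8) = 1/(257481/8) = 8/257481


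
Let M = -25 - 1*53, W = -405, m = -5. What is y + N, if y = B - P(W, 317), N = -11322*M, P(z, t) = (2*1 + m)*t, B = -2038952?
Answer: -1154885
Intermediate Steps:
P(z, t) = -3*t (P(z, t) = (2*1 - 5)*t = (2 - 5)*t = -3*t)
M = -78 (M = -25 - 53 = -78)
N = 883116 (N = -11322*(-78) = 883116)
y = -2038001 (y = -2038952 - (-3)*317 = -2038952 - 1*(-951) = -2038952 + 951 = -2038001)
y + N = -2038001 + 883116 = -1154885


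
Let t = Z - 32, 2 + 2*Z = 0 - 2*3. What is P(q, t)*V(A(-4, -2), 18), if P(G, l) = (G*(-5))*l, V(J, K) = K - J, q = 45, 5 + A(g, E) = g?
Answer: 218700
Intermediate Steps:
A(g, E) = -5 + g
Z = -4 (Z = -1 + (0 - 2*3)/2 = -1 + (0 - 6)/2 = -1 + (½)*(-6) = -1 - 3 = -4)
t = -36 (t = -4 - 32 = -36)
P(G, l) = -5*G*l (P(G, l) = (-5*G)*l = -5*G*l)
P(q, t)*V(A(-4, -2), 18) = (-5*45*(-36))*(18 - (-5 - 4)) = 8100*(18 - 1*(-9)) = 8100*(18 + 9) = 8100*27 = 218700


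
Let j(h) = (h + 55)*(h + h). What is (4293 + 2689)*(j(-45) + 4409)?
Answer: 24499838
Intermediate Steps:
j(h) = 2*h*(55 + h) (j(h) = (55 + h)*(2*h) = 2*h*(55 + h))
(4293 + 2689)*(j(-45) + 4409) = (4293 + 2689)*(2*(-45)*(55 - 45) + 4409) = 6982*(2*(-45)*10 + 4409) = 6982*(-900 + 4409) = 6982*3509 = 24499838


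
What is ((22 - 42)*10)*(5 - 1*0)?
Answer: -1000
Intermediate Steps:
((22 - 42)*10)*(5 - 1*0) = (-20*10)*(5 + 0) = -200*5 = -1000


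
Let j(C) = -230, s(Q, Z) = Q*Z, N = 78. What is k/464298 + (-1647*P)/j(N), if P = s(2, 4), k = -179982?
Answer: 506349549/8899045 ≈ 56.899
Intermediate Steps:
P = 8 (P = 2*4 = 8)
k/464298 + (-1647*P)/j(N) = -179982/464298 - 1647*8/(-230) = -179982*1/464298 - 13176*(-1/230) = -29997/77383 + 6588/115 = 506349549/8899045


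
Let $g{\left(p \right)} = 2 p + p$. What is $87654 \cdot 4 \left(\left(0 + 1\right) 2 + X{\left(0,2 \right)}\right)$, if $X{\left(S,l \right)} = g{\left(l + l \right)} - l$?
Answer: $4207392$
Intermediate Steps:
$g{\left(p \right)} = 3 p$
$X{\left(S,l \right)} = 5 l$ ($X{\left(S,l \right)} = 3 \left(l + l\right) - l = 3 \cdot 2 l - l = 6 l - l = 5 l$)
$87654 \cdot 4 \left(\left(0 + 1\right) 2 + X{\left(0,2 \right)}\right) = 87654 \cdot 4 \left(\left(0 + 1\right) 2 + 5 \cdot 2\right) = 87654 \cdot 4 \left(1 \cdot 2 + 10\right) = 87654 \cdot 4 \left(2 + 10\right) = 87654 \cdot 4 \cdot 12 = 87654 \cdot 48 = 4207392$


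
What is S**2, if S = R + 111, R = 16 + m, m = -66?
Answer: 3721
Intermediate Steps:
R = -50 (R = 16 - 66 = -50)
S = 61 (S = -50 + 111 = 61)
S**2 = 61**2 = 3721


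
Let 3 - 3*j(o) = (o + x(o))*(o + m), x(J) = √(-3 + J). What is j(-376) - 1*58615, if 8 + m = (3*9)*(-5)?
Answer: -123662 + 173*I*√379 ≈ -1.2366e+5 + 3367.9*I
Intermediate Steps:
m = -143 (m = -8 + (3*9)*(-5) = -8 + 27*(-5) = -8 - 135 = -143)
j(o) = 1 - (-143 + o)*(o + √(-3 + o))/3 (j(o) = 1 - (o + √(-3 + o))*(o - 143)/3 = 1 - (o + √(-3 + o))*(-143 + o)/3 = 1 - (-143 + o)*(o + √(-3 + o))/3)
j(-376) - 1*58615 = (1 - ⅓*(-376)² + (143/3)*(-376) + 143*√(-3 - 376)/3 - ⅓*(-376)*√(-3 - 376)) - 1*58615 = (1 - ⅓*141376 - 53768/3 + 143*√(-379)/3 - ⅓*(-376)*√(-379)) - 58615 = (1 - 141376/3 - 53768/3 + 143*(I*√379)/3 - ⅓*(-376)*I*√379) - 58615 = (1 - 141376/3 - 53768/3 + 143*I*√379/3 + 376*I*√379/3) - 58615 = (-65047 + 173*I*√379) - 58615 = -123662 + 173*I*√379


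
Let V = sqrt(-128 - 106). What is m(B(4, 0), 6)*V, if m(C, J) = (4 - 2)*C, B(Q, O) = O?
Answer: 0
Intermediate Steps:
m(C, J) = 2*C
V = 3*I*sqrt(26) (V = sqrt(-234) = 3*I*sqrt(26) ≈ 15.297*I)
m(B(4, 0), 6)*V = (2*0)*(3*I*sqrt(26)) = 0*(3*I*sqrt(26)) = 0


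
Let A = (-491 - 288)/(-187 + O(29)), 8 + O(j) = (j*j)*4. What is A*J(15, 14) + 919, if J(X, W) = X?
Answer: 2900626/3169 ≈ 915.31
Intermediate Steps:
O(j) = -8 + 4*j² (O(j) = -8 + (j*j)*4 = -8 + j²*4 = -8 + 4*j²)
A = -779/3169 (A = (-491 - 288)/(-187 + (-8 + 4*29²)) = -779/(-187 + (-8 + 4*841)) = -779/(-187 + (-8 + 3364)) = -779/(-187 + 3356) = -779/3169 ≈ -0.24582)
A*J(15, 14) + 919 = -779/3169*15 + 919 = -11685/3169 + 919 = 2900626/3169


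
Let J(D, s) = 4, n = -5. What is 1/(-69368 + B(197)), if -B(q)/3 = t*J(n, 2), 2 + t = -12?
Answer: -1/69200 ≈ -1.4451e-5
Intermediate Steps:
t = -14 (t = -2 - 12 = -14)
B(q) = 168 (B(q) = -(-42)*4 = -3*(-56) = 168)
1/(-69368 + B(197)) = 1/(-69368 + 168) = 1/(-69200) = -1/69200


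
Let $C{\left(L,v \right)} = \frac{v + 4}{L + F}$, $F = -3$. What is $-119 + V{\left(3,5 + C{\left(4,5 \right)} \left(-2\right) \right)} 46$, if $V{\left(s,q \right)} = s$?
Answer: $19$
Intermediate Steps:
$C{\left(L,v \right)} = \frac{4 + v}{-3 + L}$ ($C{\left(L,v \right)} = \frac{v + 4}{L - 3} = \frac{4 + v}{-3 + L}$)
$-119 + V{\left(3,5 + C{\left(4,5 \right)} \left(-2\right) \right)} 46 = -119 + 3 \cdot 46 = -119 + 138 = 19$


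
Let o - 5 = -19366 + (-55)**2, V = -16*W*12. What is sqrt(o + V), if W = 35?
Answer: 4*I*sqrt(1441) ≈ 151.84*I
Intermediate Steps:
V = -6720 (V = -16*35*12 = -560*12 = -6720)
o = -16336 (o = 5 + (-19366 + (-55)**2) = 5 + (-19366 + 3025) = 5 - 16341 = -16336)
sqrt(o + V) = sqrt(-16336 - 6720) = sqrt(-23056) = 4*I*sqrt(1441)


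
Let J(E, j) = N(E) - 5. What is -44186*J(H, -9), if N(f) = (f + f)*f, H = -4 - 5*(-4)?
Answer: -22402302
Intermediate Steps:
H = 16 (H = -4 + 20 = 16)
N(f) = 2*f**2 (N(f) = (2*f)*f = 2*f**2)
J(E, j) = -5 + 2*E**2 (J(E, j) = 2*E**2 - 5 = -5 + 2*E**2)
-44186*J(H, -9) = -44186*(-5 + 2*16**2) = -44186*(-5 + 2*256) = -44186*(-5 + 512) = -44186*507 = -22402302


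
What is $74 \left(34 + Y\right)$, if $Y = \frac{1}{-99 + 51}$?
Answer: $\frac{60347}{24} \approx 2514.5$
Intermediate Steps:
$Y = - \frac{1}{48}$ ($Y = \frac{1}{-48} = - \frac{1}{48} \approx -0.020833$)
$74 \left(34 + Y\right) = 74 \left(34 - \frac{1}{48}\right) = 74 \cdot \frac{1631}{48} = \frac{60347}{24}$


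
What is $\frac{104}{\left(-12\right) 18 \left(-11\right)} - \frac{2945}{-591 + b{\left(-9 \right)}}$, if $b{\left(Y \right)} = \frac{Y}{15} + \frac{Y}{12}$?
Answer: $\frac{534767}{106623} \approx 5.0155$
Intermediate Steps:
$b{\left(Y \right)} = \frac{3 Y}{20}$ ($b{\left(Y \right)} = Y \frac{1}{15} + Y \frac{1}{12} = \frac{Y}{15} + \frac{Y}{12} = \frac{3 Y}{20}$)
$\frac{104}{\left(-12\right) 18 \left(-11\right)} - \frac{2945}{-591 + b{\left(-9 \right)}} = \frac{104}{\left(-12\right) 18 \left(-11\right)} - \frac{2945}{-591 + \frac{3}{20} \left(-9\right)} = \frac{104}{\left(-216\right) \left(-11\right)} - \frac{2945}{-591 - \frac{27}{20}} = \frac{104}{2376} - \frac{2945}{- \frac{11847}{20}} = 104 \cdot \frac{1}{2376} - - \frac{58900}{11847} = \frac{13}{297} + \frac{58900}{11847} = \frac{534767}{106623}$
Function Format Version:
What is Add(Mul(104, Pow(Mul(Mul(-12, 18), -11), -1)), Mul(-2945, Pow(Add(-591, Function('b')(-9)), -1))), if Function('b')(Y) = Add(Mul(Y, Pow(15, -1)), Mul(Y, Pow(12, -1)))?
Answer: Rational(534767, 106623) ≈ 5.0155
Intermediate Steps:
Function('b')(Y) = Mul(Rational(3, 20), Y) (Function('b')(Y) = Add(Mul(Y, Rational(1, 15)), Mul(Y, Rational(1, 12))) = Add(Mul(Rational(1, 15), Y), Mul(Rational(1, 12), Y)) = Mul(Rational(3, 20), Y))
Add(Mul(104, Pow(Mul(Mul(-12, 18), -11), -1)), Mul(-2945, Pow(Add(-591, Function('b')(-9)), -1))) = Add(Mul(104, Pow(Mul(Mul(-12, 18), -11), -1)), Mul(-2945, Pow(Add(-591, Mul(Rational(3, 20), -9)), -1))) = Add(Mul(104, Pow(Mul(-216, -11), -1)), Mul(-2945, Pow(Add(-591, Rational(-27, 20)), -1))) = Add(Mul(104, Pow(2376, -1)), Mul(-2945, Pow(Rational(-11847, 20), -1))) = Add(Mul(104, Rational(1, 2376)), Mul(-2945, Rational(-20, 11847))) = Add(Rational(13, 297), Rational(58900, 11847)) = Rational(534767, 106623)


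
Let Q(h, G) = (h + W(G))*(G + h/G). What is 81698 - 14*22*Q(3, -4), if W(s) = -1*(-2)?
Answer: 89013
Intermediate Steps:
W(s) = 2
Q(h, G) = (2 + h)*(G + h/G) (Q(h, G) = (h + 2)*(G + h/G) = (2 + h)*(G + h/G))
81698 - 14*22*Q(3, -4) = 81698 - 14*22*(3**2 + 2*3 + (-4)**2*(2 + 3))/(-4) = 81698 - 308*(-(9 + 6 + 16*5)/4) = 81698 - 308*(-(9 + 6 + 80)/4) = 81698 - 308*(-1/4*95) = 81698 - 308*(-95)/4 = 81698 - 1*(-7315) = 81698 + 7315 = 89013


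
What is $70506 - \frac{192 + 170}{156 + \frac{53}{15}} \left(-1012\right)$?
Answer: $\frac{174216018}{2393} \approx 72802.0$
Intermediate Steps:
$70506 - \frac{192 + 170}{156 + \frac{53}{15}} \left(-1012\right) = 70506 - \frac{362}{156 + 53 \cdot \frac{1}{15}} \left(-1012\right) = 70506 - \frac{362}{156 + \frac{53}{15}} \left(-1012\right) = 70506 - \frac{362}{\frac{2393}{15}} \left(-1012\right) = 70506 - 362 \cdot \frac{15}{2393} \left(-1012\right) = 70506 - \frac{5430}{2393} \left(-1012\right) = 70506 - - \frac{5495160}{2393} = 70506 + \frac{5495160}{2393} = \frac{174216018}{2393}$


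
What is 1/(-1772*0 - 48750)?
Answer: -1/48750 ≈ -2.0513e-5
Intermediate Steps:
1/(-1772*0 - 48750) = 1/(0 - 48750) = 1/(-48750) = -1/48750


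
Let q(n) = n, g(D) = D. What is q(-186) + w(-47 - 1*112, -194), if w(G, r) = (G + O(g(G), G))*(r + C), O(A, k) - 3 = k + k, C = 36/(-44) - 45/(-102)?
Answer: 17194407/187 ≈ 91949.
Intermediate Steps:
C = -141/374 (C = 36*(-1/44) - 45*(-1/102) = -9/11 + 15/34 = -141/374 ≈ -0.37701)
O(A, k) = 3 + 2*k (O(A, k) = 3 + (k + k) = 3 + 2*k)
w(G, r) = (3 + 3*G)*(-141/374 + r) (w(G, r) = (G + (3 + 2*G))*(r - 141/374) = (3 + 3*G)*(-141/374 + r))
q(-186) + w(-47 - 1*112, -194) = -186 + (-423/374 + 3*(-194) - 423*(-47 - 1*112)/374 + 3*(-47 - 1*112)*(-194)) = -186 + (-423/374 - 582 - 423*(-47 - 112)/374 + 3*(-47 - 112)*(-194)) = -186 + (-423/374 - 582 - 423/374*(-159) + 3*(-159)*(-194)) = -186 + (-423/374 - 582 + 67257/374 + 92538) = -186 + 17229189/187 = 17194407/187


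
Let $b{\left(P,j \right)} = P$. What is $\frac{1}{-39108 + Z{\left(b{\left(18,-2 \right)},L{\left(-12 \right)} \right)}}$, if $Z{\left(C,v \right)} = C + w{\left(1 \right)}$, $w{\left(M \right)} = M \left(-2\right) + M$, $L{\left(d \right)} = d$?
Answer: $- \frac{1}{39091} \approx -2.5581 \cdot 10^{-5}$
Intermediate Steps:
$w{\left(M \right)} = - M$ ($w{\left(M \right)} = - 2 M + M = - M$)
$Z{\left(C,v \right)} = -1 + C$ ($Z{\left(C,v \right)} = C - 1 = -1 + C$)
$\frac{1}{-39108 + Z{\left(b{\left(18,-2 \right)},L{\left(-12 \right)} \right)}} = \frac{1}{-39108 + \left(-1 + 18\right)} = \frac{1}{-39108 + 17} = \frac{1}{-39091} = - \frac{1}{39091}$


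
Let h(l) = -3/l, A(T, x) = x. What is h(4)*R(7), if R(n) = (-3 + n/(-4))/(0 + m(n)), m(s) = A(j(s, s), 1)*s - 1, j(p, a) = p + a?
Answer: 19/32 ≈ 0.59375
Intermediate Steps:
j(p, a) = a + p
m(s) = -1 + s (m(s) = 1*s - 1 = s - 1 = -1 + s)
R(n) = (-3 - n/4)/(-1 + n) (R(n) = (-3 + n/(-4))/(0 + (-1 + n)) = (-3 + n*(-¼))/(-1 + n) = (-3 - n/4)/(-1 + n))
h(4)*R(7) = (-3/4)*((-12 - 1*7)/(4*(-1 + 7))) = (-3*¼)*((¼)*(-12 - 7)/6) = -3*(-19)/(16*6) = -¾*(-19/24) = 19/32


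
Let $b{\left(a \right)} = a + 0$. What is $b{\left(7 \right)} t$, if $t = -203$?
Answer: $-1421$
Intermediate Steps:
$b{\left(a \right)} = a$
$b{\left(7 \right)} t = 7 \left(-203\right) = -1421$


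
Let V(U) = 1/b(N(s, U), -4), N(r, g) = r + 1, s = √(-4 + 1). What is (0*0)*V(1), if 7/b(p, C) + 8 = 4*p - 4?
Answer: 0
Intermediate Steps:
s = I*√3 (s = √(-3) = I*√3 ≈ 1.732*I)
N(r, g) = 1 + r
b(p, C) = 7/(-12 + 4*p) (b(p, C) = 7/(-8 + (4*p - 4)) = 7/(-8 + (-4 + 4*p)) = 7/(-12 + 4*p))
V(U) = -8/7 + 4*I*√3/7 (V(U) = 1/(7/(4*(-3 + (1 + I*√3)))) = 1/(7/(4*(-2 + I*√3))) = -8/7 + 4*I*√3/7)
(0*0)*V(1) = (0*0)*(-8/7 + 4*I*√3/7) = 0*(-8/7 + 4*I*√3/7) = 0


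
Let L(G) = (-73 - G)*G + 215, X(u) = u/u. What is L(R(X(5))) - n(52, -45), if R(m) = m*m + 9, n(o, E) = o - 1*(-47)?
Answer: -714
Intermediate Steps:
n(o, E) = 47 + o (n(o, E) = o + 47 = 47 + o)
X(u) = 1
R(m) = 9 + m² (R(m) = m² + 9 = 9 + m²)
L(G) = 215 + G*(-73 - G) (L(G) = G*(-73 - G) + 215 = 215 + G*(-73 - G))
L(R(X(5))) - n(52, -45) = (215 - (9 + 1²)² - 73*(9 + 1²)) - (47 + 52) = (215 - (9 + 1)² - 73*(9 + 1)) - 1*99 = (215 - 1*10² - 73*10) - 99 = (215 - 1*100 - 730) - 99 = (215 - 100 - 730) - 99 = -615 - 99 = -714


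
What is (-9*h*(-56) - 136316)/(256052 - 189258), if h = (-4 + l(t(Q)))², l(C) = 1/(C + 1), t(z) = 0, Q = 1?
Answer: -65890/33397 ≈ -1.9729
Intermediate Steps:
l(C) = 1/(1 + C)
h = 9 (h = (-4 + 1/(1 + 0))² = (-4 + 1/1)² = (-4 + 1)² = (-3)² = 9)
(-9*h*(-56) - 136316)/(256052 - 189258) = (-9*9*(-56) - 136316)/(256052 - 189258) = (-81*(-56) - 136316)/66794 = (4536 - 136316)*(1/66794) = -131780*1/66794 = -65890/33397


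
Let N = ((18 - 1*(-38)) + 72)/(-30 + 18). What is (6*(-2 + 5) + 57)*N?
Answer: -800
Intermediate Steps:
N = -32/3 (N = ((18 + 38) + 72)/(-12) = (56 + 72)*(-1/12) = 128*(-1/12) = -32/3 ≈ -10.667)
(6*(-2 + 5) + 57)*N = (6*(-2 + 5) + 57)*(-32/3) = (6*3 + 57)*(-32/3) = (18 + 57)*(-32/3) = 75*(-32/3) = -800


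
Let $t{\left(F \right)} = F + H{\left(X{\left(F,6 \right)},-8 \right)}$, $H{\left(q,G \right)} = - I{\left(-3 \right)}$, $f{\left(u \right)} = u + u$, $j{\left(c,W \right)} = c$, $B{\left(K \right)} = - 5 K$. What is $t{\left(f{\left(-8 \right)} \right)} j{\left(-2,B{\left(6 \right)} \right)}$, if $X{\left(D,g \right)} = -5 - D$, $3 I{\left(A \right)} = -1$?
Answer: $\frac{94}{3} \approx 31.333$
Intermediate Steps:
$I{\left(A \right)} = - \frac{1}{3}$ ($I{\left(A \right)} = \frac{1}{3} \left(-1\right) = - \frac{1}{3}$)
$f{\left(u \right)} = 2 u$
$H{\left(q,G \right)} = \frac{1}{3}$ ($H{\left(q,G \right)} = \left(-1\right) \left(- \frac{1}{3}\right) = \frac{1}{3}$)
$t{\left(F \right)} = \frac{1}{3} + F$ ($t{\left(F \right)} = F + \frac{1}{3} = \frac{1}{3} + F$)
$t{\left(f{\left(-8 \right)} \right)} j{\left(-2,B{\left(6 \right)} \right)} = \left(\frac{1}{3} + 2 \left(-8\right)\right) \left(-2\right) = \left(\frac{1}{3} - 16\right) \left(-2\right) = \left(- \frac{47}{3}\right) \left(-2\right) = \frac{94}{3}$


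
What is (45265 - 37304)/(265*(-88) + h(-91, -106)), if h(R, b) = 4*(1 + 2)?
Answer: -7961/23308 ≈ -0.34156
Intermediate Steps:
h(R, b) = 12 (h(R, b) = 4*3 = 12)
(45265 - 37304)/(265*(-88) + h(-91, -106)) = (45265 - 37304)/(265*(-88) + 12) = 7961/(-23320 + 12) = 7961/(-23308) = 7961*(-1/23308) = -7961/23308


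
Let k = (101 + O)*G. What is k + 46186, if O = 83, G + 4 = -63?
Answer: 33858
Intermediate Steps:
G = -67 (G = -4 - 63 = -67)
k = -12328 (k = (101 + 83)*(-67) = 184*(-67) = -12328)
k + 46186 = -12328 + 46186 = 33858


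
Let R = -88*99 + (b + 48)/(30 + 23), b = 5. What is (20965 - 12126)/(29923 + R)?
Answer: 8839/21212 ≈ 0.41670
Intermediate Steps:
R = -8711 (R = -88*99 + (5 + 48)/(30 + 23) = -8712 + 53/53 = -8712 + 53*(1/53) = -8712 + 1 = -8711)
(20965 - 12126)/(29923 + R) = (20965 - 12126)/(29923 - 8711) = 8839/21212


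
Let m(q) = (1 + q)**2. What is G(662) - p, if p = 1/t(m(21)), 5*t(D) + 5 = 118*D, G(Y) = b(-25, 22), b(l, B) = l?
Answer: -1427680/57107 ≈ -25.000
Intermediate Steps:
G(Y) = -25
t(D) = -1 + 118*D/5 (t(D) = -1 + (118*D)/5 = -1 + 118*D/5)
p = 5/57107 (p = 1/(-1 + 118*(1 + 21)**2/5) = 1/(-1 + (118/5)*22**2) = 1/(-1 + (118/5)*484) = 1/(-1 + 57112/5) = 1/(57107/5) = 5/57107 ≈ 8.7555e-5)
G(662) - p = -25 - 1*5/57107 = -25 - 5/57107 = -1427680/57107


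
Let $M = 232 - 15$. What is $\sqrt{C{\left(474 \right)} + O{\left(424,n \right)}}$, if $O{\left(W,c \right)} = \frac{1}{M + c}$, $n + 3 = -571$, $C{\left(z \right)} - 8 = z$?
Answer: $\frac{\sqrt{61430061}}{357} \approx 21.954$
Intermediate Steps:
$M = 217$ ($M = 232 - 15 = 217$)
$C{\left(z \right)} = 8 + z$
$n = -574$ ($n = -3 - 571 = -574$)
$O{\left(W,c \right)} = \frac{1}{217 + c}$
$\sqrt{C{\left(474 \right)} + O{\left(424,n \right)}} = \sqrt{\left(8 + 474\right) + \frac{1}{217 - 574}} = \sqrt{482 + \frac{1}{-357}} = \sqrt{482 - \frac{1}{357}} = \sqrt{\frac{172073}{357}} = \frac{\sqrt{61430061}}{357}$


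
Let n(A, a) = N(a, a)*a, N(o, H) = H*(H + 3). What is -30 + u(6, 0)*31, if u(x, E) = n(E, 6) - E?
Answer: 10014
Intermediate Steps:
N(o, H) = H*(3 + H)
n(A, a) = a²*(3 + a) (n(A, a) = (a*(3 + a))*a = a²*(3 + a))
u(x, E) = 324 - E (u(x, E) = 6²*(3 + 6) - E = 36*9 - E = 324 - E)
-30 + u(6, 0)*31 = -30 + (324 - 1*0)*31 = -30 + (324 + 0)*31 = -30 + 324*31 = -30 + 10044 = 10014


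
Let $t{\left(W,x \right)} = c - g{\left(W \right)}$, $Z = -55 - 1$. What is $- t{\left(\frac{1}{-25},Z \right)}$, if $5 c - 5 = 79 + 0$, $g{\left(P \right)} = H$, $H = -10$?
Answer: $- \frac{134}{5} \approx -26.8$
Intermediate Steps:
$Z = -56$ ($Z = -55 - 1 = -56$)
$g{\left(P \right)} = -10$
$c = \frac{84}{5}$ ($c = 1 + \frac{79 + 0}{5} = 1 + \frac{1}{5} \cdot 79 = 1 + \frac{79}{5} = \frac{84}{5} \approx 16.8$)
$t{\left(W,x \right)} = \frac{134}{5}$ ($t{\left(W,x \right)} = \frac{84}{5} - -10 = \frac{84}{5} + 10 = \frac{134}{5}$)
$- t{\left(\frac{1}{-25},Z \right)} = \left(-1\right) \frac{134}{5} = - \frac{134}{5}$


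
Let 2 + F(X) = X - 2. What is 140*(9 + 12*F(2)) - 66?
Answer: -2166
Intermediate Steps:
F(X) = -4 + X (F(X) = -2 + (X - 2) = -2 + (-2 + X) = -4 + X)
140*(9 + 12*F(2)) - 66 = 140*(9 + 12*(-4 + 2)) - 66 = 140*(9 + 12*(-2)) - 66 = 140*(9 - 24) - 66 = 140*(-15) - 66 = -2100 - 66 = -2166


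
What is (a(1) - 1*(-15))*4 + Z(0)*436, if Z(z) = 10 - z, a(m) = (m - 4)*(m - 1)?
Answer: 4420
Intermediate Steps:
a(m) = (-1 + m)*(-4 + m) (a(m) = (-4 + m)*(-1 + m) = (-1 + m)*(-4 + m))
(a(1) - 1*(-15))*4 + Z(0)*436 = ((4 + 1² - 5*1) - 1*(-15))*4 + (10 - 1*0)*436 = ((4 + 1 - 5) + 15)*4 + (10 + 0)*436 = (0 + 15)*4 + 10*436 = 15*4 + 4360 = 60 + 4360 = 4420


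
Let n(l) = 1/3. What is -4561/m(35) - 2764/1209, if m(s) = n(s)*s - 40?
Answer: 16307807/102765 ≈ 158.69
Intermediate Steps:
n(l) = ⅓
m(s) = -40 + s/3 (m(s) = s/3 - 40 = -40 + s/3)
-4561/m(35) - 2764/1209 = -4561/(-40 + (⅓)*35) - 2764/1209 = -4561/(-40 + 35/3) - 2764*1/1209 = -4561/(-85/3) - 2764/1209 = -4561*(-3/85) - 2764/1209 = 13683/85 - 2764/1209 = 16307807/102765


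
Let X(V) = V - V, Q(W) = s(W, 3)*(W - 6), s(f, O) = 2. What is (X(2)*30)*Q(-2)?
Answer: 0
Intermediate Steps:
Q(W) = -12 + 2*W (Q(W) = 2*(W - 6) = 2*(-6 + W) = -12 + 2*W)
X(V) = 0
(X(2)*30)*Q(-2) = (0*30)*(-12 + 2*(-2)) = 0*(-12 - 4) = 0*(-16) = 0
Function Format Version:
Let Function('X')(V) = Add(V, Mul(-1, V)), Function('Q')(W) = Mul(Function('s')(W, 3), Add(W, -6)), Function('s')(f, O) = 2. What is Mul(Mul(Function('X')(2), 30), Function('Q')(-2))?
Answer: 0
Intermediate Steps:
Function('Q')(W) = Add(-12, Mul(2, W)) (Function('Q')(W) = Mul(2, Add(W, -6)) = Mul(2, Add(-6, W)) = Add(-12, Mul(2, W)))
Function('X')(V) = 0
Mul(Mul(Function('X')(2), 30), Function('Q')(-2)) = Mul(Mul(0, 30), Add(-12, Mul(2, -2))) = Mul(0, Add(-12, -4)) = Mul(0, -16) = 0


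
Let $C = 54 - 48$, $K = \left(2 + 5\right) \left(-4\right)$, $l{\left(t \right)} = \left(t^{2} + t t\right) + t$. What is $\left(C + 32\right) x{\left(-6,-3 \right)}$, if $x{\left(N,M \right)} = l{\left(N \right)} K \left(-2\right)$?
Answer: $140448$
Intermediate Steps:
$l{\left(t \right)} = t + 2 t^{2}$ ($l{\left(t \right)} = \left(t^{2} + t^{2}\right) + t = 2 t^{2} + t = t + 2 t^{2}$)
$K = -28$ ($K = 7 \left(-4\right) = -28$)
$C = 6$ ($C = 54 - 48 = 6$)
$x{\left(N,M \right)} = 56 N \left(1 + 2 N\right)$ ($x{\left(N,M \right)} = N \left(1 + 2 N\right) \left(-28\right) \left(-2\right) = - 28 N \left(1 + 2 N\right) \left(-2\right) = 56 N \left(1 + 2 N\right)$)
$\left(C + 32\right) x{\left(-6,-3 \right)} = \left(6 + 32\right) 56 \left(-6\right) \left(1 + 2 \left(-6\right)\right) = 38 \cdot 56 \left(-6\right) \left(1 - 12\right) = 38 \cdot 56 \left(-6\right) \left(-11\right) = 38 \cdot 3696 = 140448$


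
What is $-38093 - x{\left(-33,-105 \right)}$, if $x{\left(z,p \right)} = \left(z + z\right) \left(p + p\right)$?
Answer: $-51953$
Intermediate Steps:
$x{\left(z,p \right)} = 4 p z$ ($x{\left(z,p \right)} = 2 z 2 p = 4 p z$)
$-38093 - x{\left(-33,-105 \right)} = -38093 - 4 \left(-105\right) \left(-33\right) = -38093 - 13860 = -51953$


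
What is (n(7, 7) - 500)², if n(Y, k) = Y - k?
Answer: 250000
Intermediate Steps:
(n(7, 7) - 500)² = ((7 - 1*7) - 500)² = ((7 - 7) - 500)² = (0 - 500)² = (-500)² = 250000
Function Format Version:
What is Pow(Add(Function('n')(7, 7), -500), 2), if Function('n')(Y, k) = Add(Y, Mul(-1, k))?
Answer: 250000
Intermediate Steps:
Pow(Add(Function('n')(7, 7), -500), 2) = Pow(Add(Add(7, Mul(-1, 7)), -500), 2) = Pow(Add(Add(7, -7), -500), 2) = Pow(Add(0, -500), 2) = Pow(-500, 2) = 250000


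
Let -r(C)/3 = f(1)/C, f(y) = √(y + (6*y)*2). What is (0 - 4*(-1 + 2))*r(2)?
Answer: 6*√13 ≈ 21.633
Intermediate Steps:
f(y) = √13*√y (f(y) = √(y + 12*y) = √(13*y) = √13*√y)
r(C) = -3*√13/C (r(C) = -3*√13*√1/C = -3*√13*1/C = -3*√13/C)
(0 - 4*(-1 + 2))*r(2) = (0 - 4*(-1 + 2))*(-3*√13/2) = (0 - 4*1)*(-3*√13*½) = (0 - 4)*(-3*√13/2) = -(-6)*√13 = 6*√13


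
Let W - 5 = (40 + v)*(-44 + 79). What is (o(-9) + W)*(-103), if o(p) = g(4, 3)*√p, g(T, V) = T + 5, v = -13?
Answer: -97850 - 2781*I ≈ -97850.0 - 2781.0*I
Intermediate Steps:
g(T, V) = 5 + T
o(p) = 9*√p (o(p) = (5 + 4)*√p = 9*√p)
W = 950 (W = 5 + (40 - 13)*(-44 + 79) = 5 + 27*35 = 5 + 945 = 950)
(o(-9) + W)*(-103) = (9*√(-9) + 950)*(-103) = (9*(3*I) + 950)*(-103) = (27*I + 950)*(-103) = (950 + 27*I)*(-103) = -97850 - 2781*I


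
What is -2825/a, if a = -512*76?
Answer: 2825/38912 ≈ 0.072600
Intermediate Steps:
a = -38912
-2825/a = -2825/(-38912) = -2825*(-1/38912) = 2825/38912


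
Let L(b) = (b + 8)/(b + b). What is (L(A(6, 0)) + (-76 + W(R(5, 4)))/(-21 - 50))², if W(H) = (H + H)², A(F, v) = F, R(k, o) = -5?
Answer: 124609/181476 ≈ 0.68664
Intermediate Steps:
W(H) = 4*H² (W(H) = (2*H)² = 4*H²)
L(b) = (8 + b)/(2*b) (L(b) = (8 + b)/((2*b)) = (8 + b)*(1/(2*b)) = (8 + b)/(2*b))
(L(A(6, 0)) + (-76 + W(R(5, 4)))/(-21 - 50))² = ((½)*(8 + 6)/6 + (-76 + 4*(-5)²)/(-21 - 50))² = ((½)*(⅙)*14 + (-76 + 4*25)/(-71))² = (7/6 + (-76 + 100)*(-1/71))² = (7/6 + 24*(-1/71))² = (7/6 - 24/71)² = (353/426)² = 124609/181476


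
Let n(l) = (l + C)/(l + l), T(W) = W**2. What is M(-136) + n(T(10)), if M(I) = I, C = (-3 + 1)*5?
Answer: -2711/20 ≈ -135.55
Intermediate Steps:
C = -10 (C = -2*5 = -10)
n(l) = (-10 + l)/(2*l) (n(l) = (l - 10)/(l + l) = (-10 + l)/((2*l)) = (-10 + l)*(1/(2*l)) = (-10 + l)/(2*l))
M(-136) + n(T(10)) = -136 + (-10 + 10**2)/(2*(10**2)) = -136 + (1/2)*(-10 + 100)/100 = -136 + (1/2)*(1/100)*90 = -136 + 9/20 = -2711/20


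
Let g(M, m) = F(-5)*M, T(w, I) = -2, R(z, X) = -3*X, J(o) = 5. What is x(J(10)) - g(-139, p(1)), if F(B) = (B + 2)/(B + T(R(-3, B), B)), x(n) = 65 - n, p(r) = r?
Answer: 837/7 ≈ 119.57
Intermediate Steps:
F(B) = (2 + B)/(-2 + B) (F(B) = (B + 2)/(B - 2) = (2 + B)/(-2 + B))
g(M, m) = 3*M/7 (g(M, m) = ((2 - 5)/(-2 - 5))*M = (-3/(-7))*M = (-⅐*(-3))*M = 3*M/7)
x(J(10)) - g(-139, p(1)) = (65 - 1*5) - 3*(-139)/7 = (65 - 5) - 1*(-417/7) = 60 + 417/7 = 837/7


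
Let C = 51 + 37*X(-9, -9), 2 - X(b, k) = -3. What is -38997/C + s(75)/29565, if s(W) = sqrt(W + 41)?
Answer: -38997/236 + 2*sqrt(29)/29565 ≈ -165.24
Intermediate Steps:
X(b, k) = 5 (X(b, k) = 2 - 1*(-3) = 2 + 3 = 5)
s(W) = sqrt(41 + W)
C = 236 (C = 51 + 37*5 = 51 + 185 = 236)
-38997/C + s(75)/29565 = -38997/236 + sqrt(41 + 75)/29565 = -38997*1/236 + sqrt(116)*(1/29565) = -38997/236 + (2*sqrt(29))*(1/29565) = -38997/236 + 2*sqrt(29)/29565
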